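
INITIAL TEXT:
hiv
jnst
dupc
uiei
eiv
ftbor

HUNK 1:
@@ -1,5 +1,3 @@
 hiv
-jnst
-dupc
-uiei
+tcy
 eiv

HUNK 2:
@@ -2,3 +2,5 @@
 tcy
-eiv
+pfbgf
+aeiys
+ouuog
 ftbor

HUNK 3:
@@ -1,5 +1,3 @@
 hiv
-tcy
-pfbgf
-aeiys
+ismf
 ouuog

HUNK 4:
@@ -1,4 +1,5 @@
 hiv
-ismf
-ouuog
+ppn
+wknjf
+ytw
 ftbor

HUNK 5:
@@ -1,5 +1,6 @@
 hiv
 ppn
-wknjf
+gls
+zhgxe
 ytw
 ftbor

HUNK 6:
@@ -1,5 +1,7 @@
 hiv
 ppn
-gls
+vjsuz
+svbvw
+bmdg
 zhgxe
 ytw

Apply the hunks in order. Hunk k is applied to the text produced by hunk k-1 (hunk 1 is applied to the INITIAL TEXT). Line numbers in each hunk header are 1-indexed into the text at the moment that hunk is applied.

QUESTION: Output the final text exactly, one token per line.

Hunk 1: at line 1 remove [jnst,dupc,uiei] add [tcy] -> 4 lines: hiv tcy eiv ftbor
Hunk 2: at line 2 remove [eiv] add [pfbgf,aeiys,ouuog] -> 6 lines: hiv tcy pfbgf aeiys ouuog ftbor
Hunk 3: at line 1 remove [tcy,pfbgf,aeiys] add [ismf] -> 4 lines: hiv ismf ouuog ftbor
Hunk 4: at line 1 remove [ismf,ouuog] add [ppn,wknjf,ytw] -> 5 lines: hiv ppn wknjf ytw ftbor
Hunk 5: at line 1 remove [wknjf] add [gls,zhgxe] -> 6 lines: hiv ppn gls zhgxe ytw ftbor
Hunk 6: at line 1 remove [gls] add [vjsuz,svbvw,bmdg] -> 8 lines: hiv ppn vjsuz svbvw bmdg zhgxe ytw ftbor

Answer: hiv
ppn
vjsuz
svbvw
bmdg
zhgxe
ytw
ftbor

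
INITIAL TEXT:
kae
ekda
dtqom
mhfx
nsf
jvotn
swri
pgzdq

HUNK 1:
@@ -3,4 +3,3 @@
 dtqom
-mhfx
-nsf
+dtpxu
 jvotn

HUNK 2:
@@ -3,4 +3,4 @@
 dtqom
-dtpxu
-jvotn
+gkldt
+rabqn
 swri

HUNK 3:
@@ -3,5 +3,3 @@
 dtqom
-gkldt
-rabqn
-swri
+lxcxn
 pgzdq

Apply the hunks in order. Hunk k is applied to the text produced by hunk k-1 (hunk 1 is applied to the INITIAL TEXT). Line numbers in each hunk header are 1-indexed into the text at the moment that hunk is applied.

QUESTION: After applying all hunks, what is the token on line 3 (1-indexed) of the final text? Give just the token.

Answer: dtqom

Derivation:
Hunk 1: at line 3 remove [mhfx,nsf] add [dtpxu] -> 7 lines: kae ekda dtqom dtpxu jvotn swri pgzdq
Hunk 2: at line 3 remove [dtpxu,jvotn] add [gkldt,rabqn] -> 7 lines: kae ekda dtqom gkldt rabqn swri pgzdq
Hunk 3: at line 3 remove [gkldt,rabqn,swri] add [lxcxn] -> 5 lines: kae ekda dtqom lxcxn pgzdq
Final line 3: dtqom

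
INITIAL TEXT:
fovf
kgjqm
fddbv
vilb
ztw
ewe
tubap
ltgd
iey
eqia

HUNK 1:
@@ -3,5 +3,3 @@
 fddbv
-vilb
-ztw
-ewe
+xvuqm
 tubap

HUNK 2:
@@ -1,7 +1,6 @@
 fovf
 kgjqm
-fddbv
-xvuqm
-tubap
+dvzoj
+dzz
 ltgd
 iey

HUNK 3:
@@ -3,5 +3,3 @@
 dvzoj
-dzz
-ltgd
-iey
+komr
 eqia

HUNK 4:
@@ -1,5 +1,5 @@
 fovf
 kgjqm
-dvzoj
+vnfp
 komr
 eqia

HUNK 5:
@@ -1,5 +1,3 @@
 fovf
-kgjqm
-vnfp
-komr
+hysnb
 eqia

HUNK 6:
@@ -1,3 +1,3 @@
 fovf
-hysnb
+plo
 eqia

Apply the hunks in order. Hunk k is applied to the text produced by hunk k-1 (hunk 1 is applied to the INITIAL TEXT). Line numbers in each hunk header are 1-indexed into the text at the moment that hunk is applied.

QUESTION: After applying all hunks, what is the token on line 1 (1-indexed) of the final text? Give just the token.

Answer: fovf

Derivation:
Hunk 1: at line 3 remove [vilb,ztw,ewe] add [xvuqm] -> 8 lines: fovf kgjqm fddbv xvuqm tubap ltgd iey eqia
Hunk 2: at line 1 remove [fddbv,xvuqm,tubap] add [dvzoj,dzz] -> 7 lines: fovf kgjqm dvzoj dzz ltgd iey eqia
Hunk 3: at line 3 remove [dzz,ltgd,iey] add [komr] -> 5 lines: fovf kgjqm dvzoj komr eqia
Hunk 4: at line 1 remove [dvzoj] add [vnfp] -> 5 lines: fovf kgjqm vnfp komr eqia
Hunk 5: at line 1 remove [kgjqm,vnfp,komr] add [hysnb] -> 3 lines: fovf hysnb eqia
Hunk 6: at line 1 remove [hysnb] add [plo] -> 3 lines: fovf plo eqia
Final line 1: fovf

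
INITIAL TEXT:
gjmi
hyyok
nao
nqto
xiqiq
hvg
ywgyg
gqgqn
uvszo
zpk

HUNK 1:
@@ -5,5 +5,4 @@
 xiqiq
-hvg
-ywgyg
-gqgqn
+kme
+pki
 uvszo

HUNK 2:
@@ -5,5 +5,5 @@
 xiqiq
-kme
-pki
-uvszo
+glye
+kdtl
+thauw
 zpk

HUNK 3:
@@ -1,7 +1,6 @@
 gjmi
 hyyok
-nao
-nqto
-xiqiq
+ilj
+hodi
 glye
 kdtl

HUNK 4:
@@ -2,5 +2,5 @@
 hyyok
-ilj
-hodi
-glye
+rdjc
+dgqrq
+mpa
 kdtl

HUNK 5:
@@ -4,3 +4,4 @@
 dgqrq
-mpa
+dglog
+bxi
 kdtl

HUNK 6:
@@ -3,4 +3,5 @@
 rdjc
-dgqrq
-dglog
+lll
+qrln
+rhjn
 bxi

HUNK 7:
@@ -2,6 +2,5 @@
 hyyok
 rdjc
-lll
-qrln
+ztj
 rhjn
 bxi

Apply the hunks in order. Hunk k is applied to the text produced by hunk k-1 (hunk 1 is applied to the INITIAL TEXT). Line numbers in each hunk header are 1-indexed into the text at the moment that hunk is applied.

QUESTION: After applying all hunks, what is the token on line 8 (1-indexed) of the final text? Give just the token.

Answer: thauw

Derivation:
Hunk 1: at line 5 remove [hvg,ywgyg,gqgqn] add [kme,pki] -> 9 lines: gjmi hyyok nao nqto xiqiq kme pki uvszo zpk
Hunk 2: at line 5 remove [kme,pki,uvszo] add [glye,kdtl,thauw] -> 9 lines: gjmi hyyok nao nqto xiqiq glye kdtl thauw zpk
Hunk 3: at line 1 remove [nao,nqto,xiqiq] add [ilj,hodi] -> 8 lines: gjmi hyyok ilj hodi glye kdtl thauw zpk
Hunk 4: at line 2 remove [ilj,hodi,glye] add [rdjc,dgqrq,mpa] -> 8 lines: gjmi hyyok rdjc dgqrq mpa kdtl thauw zpk
Hunk 5: at line 4 remove [mpa] add [dglog,bxi] -> 9 lines: gjmi hyyok rdjc dgqrq dglog bxi kdtl thauw zpk
Hunk 6: at line 3 remove [dgqrq,dglog] add [lll,qrln,rhjn] -> 10 lines: gjmi hyyok rdjc lll qrln rhjn bxi kdtl thauw zpk
Hunk 7: at line 2 remove [lll,qrln] add [ztj] -> 9 lines: gjmi hyyok rdjc ztj rhjn bxi kdtl thauw zpk
Final line 8: thauw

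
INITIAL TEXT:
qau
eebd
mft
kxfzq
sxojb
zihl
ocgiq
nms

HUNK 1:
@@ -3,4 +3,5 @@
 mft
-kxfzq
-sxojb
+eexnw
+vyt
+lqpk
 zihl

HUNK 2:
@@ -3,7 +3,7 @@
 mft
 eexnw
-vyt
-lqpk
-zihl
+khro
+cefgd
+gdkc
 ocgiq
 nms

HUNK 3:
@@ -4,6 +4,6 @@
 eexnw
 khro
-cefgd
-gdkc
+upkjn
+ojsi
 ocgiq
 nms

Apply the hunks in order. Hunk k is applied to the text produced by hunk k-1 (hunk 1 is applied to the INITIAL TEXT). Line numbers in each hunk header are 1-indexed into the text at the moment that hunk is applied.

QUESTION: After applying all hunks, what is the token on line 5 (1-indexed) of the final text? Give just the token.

Hunk 1: at line 3 remove [kxfzq,sxojb] add [eexnw,vyt,lqpk] -> 9 lines: qau eebd mft eexnw vyt lqpk zihl ocgiq nms
Hunk 2: at line 3 remove [vyt,lqpk,zihl] add [khro,cefgd,gdkc] -> 9 lines: qau eebd mft eexnw khro cefgd gdkc ocgiq nms
Hunk 3: at line 4 remove [cefgd,gdkc] add [upkjn,ojsi] -> 9 lines: qau eebd mft eexnw khro upkjn ojsi ocgiq nms
Final line 5: khro

Answer: khro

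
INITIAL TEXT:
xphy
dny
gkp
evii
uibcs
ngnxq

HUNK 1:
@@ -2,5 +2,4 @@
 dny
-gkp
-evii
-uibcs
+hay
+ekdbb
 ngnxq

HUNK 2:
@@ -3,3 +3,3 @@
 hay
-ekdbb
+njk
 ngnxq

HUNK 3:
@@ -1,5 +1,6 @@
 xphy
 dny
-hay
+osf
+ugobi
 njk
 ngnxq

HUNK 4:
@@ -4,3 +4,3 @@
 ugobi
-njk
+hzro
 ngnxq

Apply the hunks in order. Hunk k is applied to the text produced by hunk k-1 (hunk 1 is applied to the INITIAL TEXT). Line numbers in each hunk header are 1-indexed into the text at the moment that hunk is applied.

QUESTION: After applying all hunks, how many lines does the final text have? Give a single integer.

Answer: 6

Derivation:
Hunk 1: at line 2 remove [gkp,evii,uibcs] add [hay,ekdbb] -> 5 lines: xphy dny hay ekdbb ngnxq
Hunk 2: at line 3 remove [ekdbb] add [njk] -> 5 lines: xphy dny hay njk ngnxq
Hunk 3: at line 1 remove [hay] add [osf,ugobi] -> 6 lines: xphy dny osf ugobi njk ngnxq
Hunk 4: at line 4 remove [njk] add [hzro] -> 6 lines: xphy dny osf ugobi hzro ngnxq
Final line count: 6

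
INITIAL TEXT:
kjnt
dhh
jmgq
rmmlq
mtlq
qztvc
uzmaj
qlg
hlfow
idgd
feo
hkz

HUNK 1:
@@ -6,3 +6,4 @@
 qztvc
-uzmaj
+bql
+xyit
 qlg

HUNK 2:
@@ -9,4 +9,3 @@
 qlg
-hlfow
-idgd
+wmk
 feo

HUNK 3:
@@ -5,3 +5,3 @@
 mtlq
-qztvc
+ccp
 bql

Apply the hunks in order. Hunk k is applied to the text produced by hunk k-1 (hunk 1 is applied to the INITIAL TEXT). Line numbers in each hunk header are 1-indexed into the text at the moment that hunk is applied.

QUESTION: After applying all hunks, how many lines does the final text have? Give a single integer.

Answer: 12

Derivation:
Hunk 1: at line 6 remove [uzmaj] add [bql,xyit] -> 13 lines: kjnt dhh jmgq rmmlq mtlq qztvc bql xyit qlg hlfow idgd feo hkz
Hunk 2: at line 9 remove [hlfow,idgd] add [wmk] -> 12 lines: kjnt dhh jmgq rmmlq mtlq qztvc bql xyit qlg wmk feo hkz
Hunk 3: at line 5 remove [qztvc] add [ccp] -> 12 lines: kjnt dhh jmgq rmmlq mtlq ccp bql xyit qlg wmk feo hkz
Final line count: 12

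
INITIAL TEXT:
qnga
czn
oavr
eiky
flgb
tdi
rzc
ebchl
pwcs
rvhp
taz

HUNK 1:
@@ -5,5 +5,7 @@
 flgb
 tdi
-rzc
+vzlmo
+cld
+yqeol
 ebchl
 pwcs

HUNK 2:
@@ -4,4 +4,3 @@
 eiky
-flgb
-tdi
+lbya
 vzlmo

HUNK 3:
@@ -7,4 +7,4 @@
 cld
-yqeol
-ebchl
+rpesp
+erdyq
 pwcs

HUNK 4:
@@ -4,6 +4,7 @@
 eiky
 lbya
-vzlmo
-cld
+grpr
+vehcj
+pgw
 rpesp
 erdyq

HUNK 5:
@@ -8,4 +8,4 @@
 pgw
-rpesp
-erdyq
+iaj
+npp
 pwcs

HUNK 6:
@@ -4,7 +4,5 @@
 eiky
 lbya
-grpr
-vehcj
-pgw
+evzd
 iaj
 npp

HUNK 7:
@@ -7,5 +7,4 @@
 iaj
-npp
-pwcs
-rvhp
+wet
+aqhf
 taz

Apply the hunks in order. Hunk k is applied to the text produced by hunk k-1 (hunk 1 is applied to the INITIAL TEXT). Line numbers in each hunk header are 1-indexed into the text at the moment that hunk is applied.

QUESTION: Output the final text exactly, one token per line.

Hunk 1: at line 5 remove [rzc] add [vzlmo,cld,yqeol] -> 13 lines: qnga czn oavr eiky flgb tdi vzlmo cld yqeol ebchl pwcs rvhp taz
Hunk 2: at line 4 remove [flgb,tdi] add [lbya] -> 12 lines: qnga czn oavr eiky lbya vzlmo cld yqeol ebchl pwcs rvhp taz
Hunk 3: at line 7 remove [yqeol,ebchl] add [rpesp,erdyq] -> 12 lines: qnga czn oavr eiky lbya vzlmo cld rpesp erdyq pwcs rvhp taz
Hunk 4: at line 4 remove [vzlmo,cld] add [grpr,vehcj,pgw] -> 13 lines: qnga czn oavr eiky lbya grpr vehcj pgw rpesp erdyq pwcs rvhp taz
Hunk 5: at line 8 remove [rpesp,erdyq] add [iaj,npp] -> 13 lines: qnga czn oavr eiky lbya grpr vehcj pgw iaj npp pwcs rvhp taz
Hunk 6: at line 4 remove [grpr,vehcj,pgw] add [evzd] -> 11 lines: qnga czn oavr eiky lbya evzd iaj npp pwcs rvhp taz
Hunk 7: at line 7 remove [npp,pwcs,rvhp] add [wet,aqhf] -> 10 lines: qnga czn oavr eiky lbya evzd iaj wet aqhf taz

Answer: qnga
czn
oavr
eiky
lbya
evzd
iaj
wet
aqhf
taz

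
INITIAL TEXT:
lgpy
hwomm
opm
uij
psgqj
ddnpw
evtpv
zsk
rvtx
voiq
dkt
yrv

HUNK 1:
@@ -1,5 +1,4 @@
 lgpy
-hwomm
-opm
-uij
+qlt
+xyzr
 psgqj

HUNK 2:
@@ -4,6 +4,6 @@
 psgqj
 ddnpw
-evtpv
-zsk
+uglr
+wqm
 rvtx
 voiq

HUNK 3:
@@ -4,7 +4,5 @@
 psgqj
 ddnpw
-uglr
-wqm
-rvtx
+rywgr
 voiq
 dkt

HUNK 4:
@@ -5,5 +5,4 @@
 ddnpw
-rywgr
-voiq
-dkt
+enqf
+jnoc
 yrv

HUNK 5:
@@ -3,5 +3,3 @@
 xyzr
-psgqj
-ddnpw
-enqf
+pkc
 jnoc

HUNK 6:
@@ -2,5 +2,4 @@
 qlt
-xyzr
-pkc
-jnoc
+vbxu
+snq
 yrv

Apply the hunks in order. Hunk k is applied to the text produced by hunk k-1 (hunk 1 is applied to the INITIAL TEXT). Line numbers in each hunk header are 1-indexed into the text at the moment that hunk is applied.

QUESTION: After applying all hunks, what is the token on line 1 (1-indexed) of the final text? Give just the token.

Hunk 1: at line 1 remove [hwomm,opm,uij] add [qlt,xyzr] -> 11 lines: lgpy qlt xyzr psgqj ddnpw evtpv zsk rvtx voiq dkt yrv
Hunk 2: at line 4 remove [evtpv,zsk] add [uglr,wqm] -> 11 lines: lgpy qlt xyzr psgqj ddnpw uglr wqm rvtx voiq dkt yrv
Hunk 3: at line 4 remove [uglr,wqm,rvtx] add [rywgr] -> 9 lines: lgpy qlt xyzr psgqj ddnpw rywgr voiq dkt yrv
Hunk 4: at line 5 remove [rywgr,voiq,dkt] add [enqf,jnoc] -> 8 lines: lgpy qlt xyzr psgqj ddnpw enqf jnoc yrv
Hunk 5: at line 3 remove [psgqj,ddnpw,enqf] add [pkc] -> 6 lines: lgpy qlt xyzr pkc jnoc yrv
Hunk 6: at line 2 remove [xyzr,pkc,jnoc] add [vbxu,snq] -> 5 lines: lgpy qlt vbxu snq yrv
Final line 1: lgpy

Answer: lgpy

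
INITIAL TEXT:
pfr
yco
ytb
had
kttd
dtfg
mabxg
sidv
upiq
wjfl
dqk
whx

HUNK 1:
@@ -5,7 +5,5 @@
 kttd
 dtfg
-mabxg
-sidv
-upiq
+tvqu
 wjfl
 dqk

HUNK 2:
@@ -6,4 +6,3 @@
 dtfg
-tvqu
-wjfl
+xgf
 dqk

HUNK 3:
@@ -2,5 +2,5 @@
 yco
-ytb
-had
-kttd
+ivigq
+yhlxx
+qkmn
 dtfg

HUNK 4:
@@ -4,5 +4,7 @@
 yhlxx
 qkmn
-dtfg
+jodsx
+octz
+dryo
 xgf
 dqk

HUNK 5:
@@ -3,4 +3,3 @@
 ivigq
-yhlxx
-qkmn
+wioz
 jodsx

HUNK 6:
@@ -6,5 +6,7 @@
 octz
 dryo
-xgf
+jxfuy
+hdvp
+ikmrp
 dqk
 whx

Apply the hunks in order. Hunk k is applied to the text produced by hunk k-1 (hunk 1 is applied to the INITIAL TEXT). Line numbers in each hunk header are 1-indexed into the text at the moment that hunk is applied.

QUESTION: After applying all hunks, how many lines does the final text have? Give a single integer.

Hunk 1: at line 5 remove [mabxg,sidv,upiq] add [tvqu] -> 10 lines: pfr yco ytb had kttd dtfg tvqu wjfl dqk whx
Hunk 2: at line 6 remove [tvqu,wjfl] add [xgf] -> 9 lines: pfr yco ytb had kttd dtfg xgf dqk whx
Hunk 3: at line 2 remove [ytb,had,kttd] add [ivigq,yhlxx,qkmn] -> 9 lines: pfr yco ivigq yhlxx qkmn dtfg xgf dqk whx
Hunk 4: at line 4 remove [dtfg] add [jodsx,octz,dryo] -> 11 lines: pfr yco ivigq yhlxx qkmn jodsx octz dryo xgf dqk whx
Hunk 5: at line 3 remove [yhlxx,qkmn] add [wioz] -> 10 lines: pfr yco ivigq wioz jodsx octz dryo xgf dqk whx
Hunk 6: at line 6 remove [xgf] add [jxfuy,hdvp,ikmrp] -> 12 lines: pfr yco ivigq wioz jodsx octz dryo jxfuy hdvp ikmrp dqk whx
Final line count: 12

Answer: 12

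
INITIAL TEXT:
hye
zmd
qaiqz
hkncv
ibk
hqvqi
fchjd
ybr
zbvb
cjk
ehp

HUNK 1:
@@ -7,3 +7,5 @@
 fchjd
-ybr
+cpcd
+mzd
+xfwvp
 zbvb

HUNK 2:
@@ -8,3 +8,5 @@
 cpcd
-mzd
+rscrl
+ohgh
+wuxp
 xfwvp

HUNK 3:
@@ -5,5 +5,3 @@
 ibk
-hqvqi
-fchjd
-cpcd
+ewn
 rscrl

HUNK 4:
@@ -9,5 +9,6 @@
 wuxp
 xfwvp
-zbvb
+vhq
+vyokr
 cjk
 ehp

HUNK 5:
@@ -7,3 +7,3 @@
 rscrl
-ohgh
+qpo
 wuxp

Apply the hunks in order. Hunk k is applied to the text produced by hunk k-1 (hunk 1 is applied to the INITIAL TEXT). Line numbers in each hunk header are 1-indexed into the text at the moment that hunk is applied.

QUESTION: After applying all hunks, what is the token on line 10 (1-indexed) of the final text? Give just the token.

Hunk 1: at line 7 remove [ybr] add [cpcd,mzd,xfwvp] -> 13 lines: hye zmd qaiqz hkncv ibk hqvqi fchjd cpcd mzd xfwvp zbvb cjk ehp
Hunk 2: at line 8 remove [mzd] add [rscrl,ohgh,wuxp] -> 15 lines: hye zmd qaiqz hkncv ibk hqvqi fchjd cpcd rscrl ohgh wuxp xfwvp zbvb cjk ehp
Hunk 3: at line 5 remove [hqvqi,fchjd,cpcd] add [ewn] -> 13 lines: hye zmd qaiqz hkncv ibk ewn rscrl ohgh wuxp xfwvp zbvb cjk ehp
Hunk 4: at line 9 remove [zbvb] add [vhq,vyokr] -> 14 lines: hye zmd qaiqz hkncv ibk ewn rscrl ohgh wuxp xfwvp vhq vyokr cjk ehp
Hunk 5: at line 7 remove [ohgh] add [qpo] -> 14 lines: hye zmd qaiqz hkncv ibk ewn rscrl qpo wuxp xfwvp vhq vyokr cjk ehp
Final line 10: xfwvp

Answer: xfwvp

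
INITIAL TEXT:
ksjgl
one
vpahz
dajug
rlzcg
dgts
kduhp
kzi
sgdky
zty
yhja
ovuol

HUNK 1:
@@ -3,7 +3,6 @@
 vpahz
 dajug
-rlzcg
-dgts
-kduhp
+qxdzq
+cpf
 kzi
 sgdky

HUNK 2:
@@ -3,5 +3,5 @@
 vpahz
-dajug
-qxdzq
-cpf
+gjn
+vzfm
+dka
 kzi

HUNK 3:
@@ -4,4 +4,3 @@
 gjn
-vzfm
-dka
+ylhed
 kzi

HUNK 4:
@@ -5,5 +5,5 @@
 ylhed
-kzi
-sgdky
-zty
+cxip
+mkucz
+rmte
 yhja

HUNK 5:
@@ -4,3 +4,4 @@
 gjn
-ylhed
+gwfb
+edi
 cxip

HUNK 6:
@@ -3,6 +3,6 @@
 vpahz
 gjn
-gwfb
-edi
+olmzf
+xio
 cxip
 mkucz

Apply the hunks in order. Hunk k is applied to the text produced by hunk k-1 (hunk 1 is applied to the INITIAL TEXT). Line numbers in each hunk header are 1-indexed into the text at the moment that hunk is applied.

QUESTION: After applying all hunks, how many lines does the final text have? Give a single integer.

Answer: 11

Derivation:
Hunk 1: at line 3 remove [rlzcg,dgts,kduhp] add [qxdzq,cpf] -> 11 lines: ksjgl one vpahz dajug qxdzq cpf kzi sgdky zty yhja ovuol
Hunk 2: at line 3 remove [dajug,qxdzq,cpf] add [gjn,vzfm,dka] -> 11 lines: ksjgl one vpahz gjn vzfm dka kzi sgdky zty yhja ovuol
Hunk 3: at line 4 remove [vzfm,dka] add [ylhed] -> 10 lines: ksjgl one vpahz gjn ylhed kzi sgdky zty yhja ovuol
Hunk 4: at line 5 remove [kzi,sgdky,zty] add [cxip,mkucz,rmte] -> 10 lines: ksjgl one vpahz gjn ylhed cxip mkucz rmte yhja ovuol
Hunk 5: at line 4 remove [ylhed] add [gwfb,edi] -> 11 lines: ksjgl one vpahz gjn gwfb edi cxip mkucz rmte yhja ovuol
Hunk 6: at line 3 remove [gwfb,edi] add [olmzf,xio] -> 11 lines: ksjgl one vpahz gjn olmzf xio cxip mkucz rmte yhja ovuol
Final line count: 11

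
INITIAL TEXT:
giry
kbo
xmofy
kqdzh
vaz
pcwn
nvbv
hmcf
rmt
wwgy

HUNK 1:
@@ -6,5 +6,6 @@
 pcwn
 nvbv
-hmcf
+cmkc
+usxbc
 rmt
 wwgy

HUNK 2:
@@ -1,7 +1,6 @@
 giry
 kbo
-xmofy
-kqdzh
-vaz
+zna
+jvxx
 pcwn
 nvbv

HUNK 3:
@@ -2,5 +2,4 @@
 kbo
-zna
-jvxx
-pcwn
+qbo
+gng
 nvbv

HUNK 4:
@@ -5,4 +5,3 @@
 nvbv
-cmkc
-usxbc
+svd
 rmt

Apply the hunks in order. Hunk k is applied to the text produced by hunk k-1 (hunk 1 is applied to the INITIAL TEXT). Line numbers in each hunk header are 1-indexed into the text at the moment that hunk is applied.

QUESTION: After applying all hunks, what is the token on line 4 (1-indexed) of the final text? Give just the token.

Answer: gng

Derivation:
Hunk 1: at line 6 remove [hmcf] add [cmkc,usxbc] -> 11 lines: giry kbo xmofy kqdzh vaz pcwn nvbv cmkc usxbc rmt wwgy
Hunk 2: at line 1 remove [xmofy,kqdzh,vaz] add [zna,jvxx] -> 10 lines: giry kbo zna jvxx pcwn nvbv cmkc usxbc rmt wwgy
Hunk 3: at line 2 remove [zna,jvxx,pcwn] add [qbo,gng] -> 9 lines: giry kbo qbo gng nvbv cmkc usxbc rmt wwgy
Hunk 4: at line 5 remove [cmkc,usxbc] add [svd] -> 8 lines: giry kbo qbo gng nvbv svd rmt wwgy
Final line 4: gng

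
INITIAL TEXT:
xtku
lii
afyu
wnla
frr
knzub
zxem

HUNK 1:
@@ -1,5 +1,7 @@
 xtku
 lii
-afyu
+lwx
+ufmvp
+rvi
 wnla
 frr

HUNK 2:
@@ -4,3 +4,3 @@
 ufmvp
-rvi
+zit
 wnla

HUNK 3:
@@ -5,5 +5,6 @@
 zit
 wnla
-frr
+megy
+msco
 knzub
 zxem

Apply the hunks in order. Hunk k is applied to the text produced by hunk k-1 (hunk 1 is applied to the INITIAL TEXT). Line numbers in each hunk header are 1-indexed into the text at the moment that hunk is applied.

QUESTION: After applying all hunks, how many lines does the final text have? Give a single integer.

Answer: 10

Derivation:
Hunk 1: at line 1 remove [afyu] add [lwx,ufmvp,rvi] -> 9 lines: xtku lii lwx ufmvp rvi wnla frr knzub zxem
Hunk 2: at line 4 remove [rvi] add [zit] -> 9 lines: xtku lii lwx ufmvp zit wnla frr knzub zxem
Hunk 3: at line 5 remove [frr] add [megy,msco] -> 10 lines: xtku lii lwx ufmvp zit wnla megy msco knzub zxem
Final line count: 10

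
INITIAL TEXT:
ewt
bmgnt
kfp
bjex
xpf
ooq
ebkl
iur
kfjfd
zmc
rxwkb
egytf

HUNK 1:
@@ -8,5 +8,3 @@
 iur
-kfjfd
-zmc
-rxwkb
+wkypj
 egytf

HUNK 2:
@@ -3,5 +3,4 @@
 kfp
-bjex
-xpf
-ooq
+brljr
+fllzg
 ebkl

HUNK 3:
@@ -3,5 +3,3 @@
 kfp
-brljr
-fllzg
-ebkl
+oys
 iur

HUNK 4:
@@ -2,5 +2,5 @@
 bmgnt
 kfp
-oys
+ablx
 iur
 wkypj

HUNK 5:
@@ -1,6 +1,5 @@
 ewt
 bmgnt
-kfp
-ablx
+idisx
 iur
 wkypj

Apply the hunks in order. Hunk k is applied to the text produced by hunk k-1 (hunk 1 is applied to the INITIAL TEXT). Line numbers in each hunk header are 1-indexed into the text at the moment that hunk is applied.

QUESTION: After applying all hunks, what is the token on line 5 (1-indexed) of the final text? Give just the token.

Answer: wkypj

Derivation:
Hunk 1: at line 8 remove [kfjfd,zmc,rxwkb] add [wkypj] -> 10 lines: ewt bmgnt kfp bjex xpf ooq ebkl iur wkypj egytf
Hunk 2: at line 3 remove [bjex,xpf,ooq] add [brljr,fllzg] -> 9 lines: ewt bmgnt kfp brljr fllzg ebkl iur wkypj egytf
Hunk 3: at line 3 remove [brljr,fllzg,ebkl] add [oys] -> 7 lines: ewt bmgnt kfp oys iur wkypj egytf
Hunk 4: at line 2 remove [oys] add [ablx] -> 7 lines: ewt bmgnt kfp ablx iur wkypj egytf
Hunk 5: at line 1 remove [kfp,ablx] add [idisx] -> 6 lines: ewt bmgnt idisx iur wkypj egytf
Final line 5: wkypj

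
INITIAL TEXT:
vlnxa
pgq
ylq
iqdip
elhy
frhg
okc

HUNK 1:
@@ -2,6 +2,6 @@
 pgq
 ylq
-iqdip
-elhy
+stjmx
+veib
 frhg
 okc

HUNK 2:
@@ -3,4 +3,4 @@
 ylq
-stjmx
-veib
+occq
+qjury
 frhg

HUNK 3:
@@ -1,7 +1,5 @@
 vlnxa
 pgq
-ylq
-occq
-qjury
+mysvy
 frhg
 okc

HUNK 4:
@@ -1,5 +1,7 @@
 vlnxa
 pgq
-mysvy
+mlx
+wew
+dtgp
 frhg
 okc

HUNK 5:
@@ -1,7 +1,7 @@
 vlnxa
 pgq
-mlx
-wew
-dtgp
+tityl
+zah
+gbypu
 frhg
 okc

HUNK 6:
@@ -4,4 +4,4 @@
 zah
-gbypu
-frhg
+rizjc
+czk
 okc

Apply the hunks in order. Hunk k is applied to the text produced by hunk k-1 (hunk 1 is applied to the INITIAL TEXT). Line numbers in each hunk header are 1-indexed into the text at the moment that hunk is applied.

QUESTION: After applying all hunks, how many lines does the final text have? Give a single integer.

Answer: 7

Derivation:
Hunk 1: at line 2 remove [iqdip,elhy] add [stjmx,veib] -> 7 lines: vlnxa pgq ylq stjmx veib frhg okc
Hunk 2: at line 3 remove [stjmx,veib] add [occq,qjury] -> 7 lines: vlnxa pgq ylq occq qjury frhg okc
Hunk 3: at line 1 remove [ylq,occq,qjury] add [mysvy] -> 5 lines: vlnxa pgq mysvy frhg okc
Hunk 4: at line 1 remove [mysvy] add [mlx,wew,dtgp] -> 7 lines: vlnxa pgq mlx wew dtgp frhg okc
Hunk 5: at line 1 remove [mlx,wew,dtgp] add [tityl,zah,gbypu] -> 7 lines: vlnxa pgq tityl zah gbypu frhg okc
Hunk 6: at line 4 remove [gbypu,frhg] add [rizjc,czk] -> 7 lines: vlnxa pgq tityl zah rizjc czk okc
Final line count: 7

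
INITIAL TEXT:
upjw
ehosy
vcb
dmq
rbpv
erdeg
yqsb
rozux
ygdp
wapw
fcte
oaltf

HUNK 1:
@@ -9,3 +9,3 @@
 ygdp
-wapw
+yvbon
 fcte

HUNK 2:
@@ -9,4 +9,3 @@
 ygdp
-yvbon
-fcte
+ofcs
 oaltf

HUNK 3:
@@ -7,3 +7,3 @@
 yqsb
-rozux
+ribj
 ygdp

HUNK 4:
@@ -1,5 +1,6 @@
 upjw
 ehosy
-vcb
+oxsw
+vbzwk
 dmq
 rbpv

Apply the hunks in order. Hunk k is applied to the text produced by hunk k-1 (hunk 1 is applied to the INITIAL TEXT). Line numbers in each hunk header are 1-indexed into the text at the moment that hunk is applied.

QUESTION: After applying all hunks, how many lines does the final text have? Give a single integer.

Hunk 1: at line 9 remove [wapw] add [yvbon] -> 12 lines: upjw ehosy vcb dmq rbpv erdeg yqsb rozux ygdp yvbon fcte oaltf
Hunk 2: at line 9 remove [yvbon,fcte] add [ofcs] -> 11 lines: upjw ehosy vcb dmq rbpv erdeg yqsb rozux ygdp ofcs oaltf
Hunk 3: at line 7 remove [rozux] add [ribj] -> 11 lines: upjw ehosy vcb dmq rbpv erdeg yqsb ribj ygdp ofcs oaltf
Hunk 4: at line 1 remove [vcb] add [oxsw,vbzwk] -> 12 lines: upjw ehosy oxsw vbzwk dmq rbpv erdeg yqsb ribj ygdp ofcs oaltf
Final line count: 12

Answer: 12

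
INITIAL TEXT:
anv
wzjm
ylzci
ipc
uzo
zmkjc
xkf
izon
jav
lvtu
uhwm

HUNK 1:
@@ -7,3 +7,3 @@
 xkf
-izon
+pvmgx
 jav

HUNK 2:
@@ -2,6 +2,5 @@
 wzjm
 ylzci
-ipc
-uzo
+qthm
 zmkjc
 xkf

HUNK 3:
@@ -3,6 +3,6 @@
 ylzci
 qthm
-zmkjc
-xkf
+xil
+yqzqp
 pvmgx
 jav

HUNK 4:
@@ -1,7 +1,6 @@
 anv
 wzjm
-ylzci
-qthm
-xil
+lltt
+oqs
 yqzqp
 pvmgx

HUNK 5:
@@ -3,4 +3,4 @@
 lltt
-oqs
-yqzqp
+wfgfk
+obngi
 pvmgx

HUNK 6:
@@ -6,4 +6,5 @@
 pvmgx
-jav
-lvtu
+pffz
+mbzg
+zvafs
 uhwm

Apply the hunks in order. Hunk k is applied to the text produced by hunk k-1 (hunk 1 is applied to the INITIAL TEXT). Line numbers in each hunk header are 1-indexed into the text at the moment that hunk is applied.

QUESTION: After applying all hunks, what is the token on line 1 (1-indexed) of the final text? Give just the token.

Hunk 1: at line 7 remove [izon] add [pvmgx] -> 11 lines: anv wzjm ylzci ipc uzo zmkjc xkf pvmgx jav lvtu uhwm
Hunk 2: at line 2 remove [ipc,uzo] add [qthm] -> 10 lines: anv wzjm ylzci qthm zmkjc xkf pvmgx jav lvtu uhwm
Hunk 3: at line 3 remove [zmkjc,xkf] add [xil,yqzqp] -> 10 lines: anv wzjm ylzci qthm xil yqzqp pvmgx jav lvtu uhwm
Hunk 4: at line 1 remove [ylzci,qthm,xil] add [lltt,oqs] -> 9 lines: anv wzjm lltt oqs yqzqp pvmgx jav lvtu uhwm
Hunk 5: at line 3 remove [oqs,yqzqp] add [wfgfk,obngi] -> 9 lines: anv wzjm lltt wfgfk obngi pvmgx jav lvtu uhwm
Hunk 6: at line 6 remove [jav,lvtu] add [pffz,mbzg,zvafs] -> 10 lines: anv wzjm lltt wfgfk obngi pvmgx pffz mbzg zvafs uhwm
Final line 1: anv

Answer: anv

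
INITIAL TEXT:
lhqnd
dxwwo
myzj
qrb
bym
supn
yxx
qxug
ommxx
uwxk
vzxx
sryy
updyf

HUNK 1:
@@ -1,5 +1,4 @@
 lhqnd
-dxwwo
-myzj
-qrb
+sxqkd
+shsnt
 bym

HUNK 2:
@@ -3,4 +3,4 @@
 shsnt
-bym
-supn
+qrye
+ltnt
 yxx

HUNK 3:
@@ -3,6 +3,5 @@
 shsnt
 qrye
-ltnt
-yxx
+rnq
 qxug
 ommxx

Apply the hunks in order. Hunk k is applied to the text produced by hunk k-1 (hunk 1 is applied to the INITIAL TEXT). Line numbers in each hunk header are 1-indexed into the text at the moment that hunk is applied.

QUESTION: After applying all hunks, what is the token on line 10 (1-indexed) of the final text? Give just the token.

Hunk 1: at line 1 remove [dxwwo,myzj,qrb] add [sxqkd,shsnt] -> 12 lines: lhqnd sxqkd shsnt bym supn yxx qxug ommxx uwxk vzxx sryy updyf
Hunk 2: at line 3 remove [bym,supn] add [qrye,ltnt] -> 12 lines: lhqnd sxqkd shsnt qrye ltnt yxx qxug ommxx uwxk vzxx sryy updyf
Hunk 3: at line 3 remove [ltnt,yxx] add [rnq] -> 11 lines: lhqnd sxqkd shsnt qrye rnq qxug ommxx uwxk vzxx sryy updyf
Final line 10: sryy

Answer: sryy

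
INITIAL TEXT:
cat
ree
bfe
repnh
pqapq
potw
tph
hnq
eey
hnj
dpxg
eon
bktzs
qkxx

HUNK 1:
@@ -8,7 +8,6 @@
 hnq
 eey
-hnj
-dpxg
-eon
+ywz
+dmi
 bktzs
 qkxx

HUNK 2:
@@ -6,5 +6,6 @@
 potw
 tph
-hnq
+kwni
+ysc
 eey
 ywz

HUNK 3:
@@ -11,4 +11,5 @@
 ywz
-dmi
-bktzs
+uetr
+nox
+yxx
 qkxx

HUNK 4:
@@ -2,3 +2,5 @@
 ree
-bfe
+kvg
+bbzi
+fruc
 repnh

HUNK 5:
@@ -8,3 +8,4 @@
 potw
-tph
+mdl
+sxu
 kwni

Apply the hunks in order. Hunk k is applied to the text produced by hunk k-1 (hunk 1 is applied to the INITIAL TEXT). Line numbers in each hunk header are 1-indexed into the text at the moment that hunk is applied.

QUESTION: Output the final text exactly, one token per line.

Hunk 1: at line 8 remove [hnj,dpxg,eon] add [ywz,dmi] -> 13 lines: cat ree bfe repnh pqapq potw tph hnq eey ywz dmi bktzs qkxx
Hunk 2: at line 6 remove [hnq] add [kwni,ysc] -> 14 lines: cat ree bfe repnh pqapq potw tph kwni ysc eey ywz dmi bktzs qkxx
Hunk 3: at line 11 remove [dmi,bktzs] add [uetr,nox,yxx] -> 15 lines: cat ree bfe repnh pqapq potw tph kwni ysc eey ywz uetr nox yxx qkxx
Hunk 4: at line 2 remove [bfe] add [kvg,bbzi,fruc] -> 17 lines: cat ree kvg bbzi fruc repnh pqapq potw tph kwni ysc eey ywz uetr nox yxx qkxx
Hunk 5: at line 8 remove [tph] add [mdl,sxu] -> 18 lines: cat ree kvg bbzi fruc repnh pqapq potw mdl sxu kwni ysc eey ywz uetr nox yxx qkxx

Answer: cat
ree
kvg
bbzi
fruc
repnh
pqapq
potw
mdl
sxu
kwni
ysc
eey
ywz
uetr
nox
yxx
qkxx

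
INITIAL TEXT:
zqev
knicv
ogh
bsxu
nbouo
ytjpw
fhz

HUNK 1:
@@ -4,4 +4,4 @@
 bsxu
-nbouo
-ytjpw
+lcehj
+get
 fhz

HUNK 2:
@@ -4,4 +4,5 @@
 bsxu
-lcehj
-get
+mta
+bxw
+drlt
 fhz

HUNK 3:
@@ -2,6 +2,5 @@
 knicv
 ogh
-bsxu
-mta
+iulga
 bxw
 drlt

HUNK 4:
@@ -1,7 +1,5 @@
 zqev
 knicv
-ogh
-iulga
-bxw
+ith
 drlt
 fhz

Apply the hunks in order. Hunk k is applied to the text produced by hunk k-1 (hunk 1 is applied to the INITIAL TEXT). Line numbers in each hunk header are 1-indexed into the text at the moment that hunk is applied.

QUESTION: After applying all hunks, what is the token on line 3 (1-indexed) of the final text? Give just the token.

Answer: ith

Derivation:
Hunk 1: at line 4 remove [nbouo,ytjpw] add [lcehj,get] -> 7 lines: zqev knicv ogh bsxu lcehj get fhz
Hunk 2: at line 4 remove [lcehj,get] add [mta,bxw,drlt] -> 8 lines: zqev knicv ogh bsxu mta bxw drlt fhz
Hunk 3: at line 2 remove [bsxu,mta] add [iulga] -> 7 lines: zqev knicv ogh iulga bxw drlt fhz
Hunk 4: at line 1 remove [ogh,iulga,bxw] add [ith] -> 5 lines: zqev knicv ith drlt fhz
Final line 3: ith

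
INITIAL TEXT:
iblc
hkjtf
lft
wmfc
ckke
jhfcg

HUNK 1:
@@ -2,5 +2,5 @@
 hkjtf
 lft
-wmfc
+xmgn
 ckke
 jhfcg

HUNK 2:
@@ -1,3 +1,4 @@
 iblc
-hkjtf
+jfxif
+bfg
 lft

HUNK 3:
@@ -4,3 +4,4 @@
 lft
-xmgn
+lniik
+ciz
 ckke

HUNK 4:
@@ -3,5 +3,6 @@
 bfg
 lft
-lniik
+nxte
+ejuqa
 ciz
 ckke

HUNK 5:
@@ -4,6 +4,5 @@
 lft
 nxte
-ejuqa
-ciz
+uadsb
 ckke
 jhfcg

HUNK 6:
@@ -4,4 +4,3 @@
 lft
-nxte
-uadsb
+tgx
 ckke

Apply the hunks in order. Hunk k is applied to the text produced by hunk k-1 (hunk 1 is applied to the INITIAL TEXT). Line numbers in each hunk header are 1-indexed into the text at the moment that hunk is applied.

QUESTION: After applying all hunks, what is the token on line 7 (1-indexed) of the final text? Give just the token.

Answer: jhfcg

Derivation:
Hunk 1: at line 2 remove [wmfc] add [xmgn] -> 6 lines: iblc hkjtf lft xmgn ckke jhfcg
Hunk 2: at line 1 remove [hkjtf] add [jfxif,bfg] -> 7 lines: iblc jfxif bfg lft xmgn ckke jhfcg
Hunk 3: at line 4 remove [xmgn] add [lniik,ciz] -> 8 lines: iblc jfxif bfg lft lniik ciz ckke jhfcg
Hunk 4: at line 3 remove [lniik] add [nxte,ejuqa] -> 9 lines: iblc jfxif bfg lft nxte ejuqa ciz ckke jhfcg
Hunk 5: at line 4 remove [ejuqa,ciz] add [uadsb] -> 8 lines: iblc jfxif bfg lft nxte uadsb ckke jhfcg
Hunk 6: at line 4 remove [nxte,uadsb] add [tgx] -> 7 lines: iblc jfxif bfg lft tgx ckke jhfcg
Final line 7: jhfcg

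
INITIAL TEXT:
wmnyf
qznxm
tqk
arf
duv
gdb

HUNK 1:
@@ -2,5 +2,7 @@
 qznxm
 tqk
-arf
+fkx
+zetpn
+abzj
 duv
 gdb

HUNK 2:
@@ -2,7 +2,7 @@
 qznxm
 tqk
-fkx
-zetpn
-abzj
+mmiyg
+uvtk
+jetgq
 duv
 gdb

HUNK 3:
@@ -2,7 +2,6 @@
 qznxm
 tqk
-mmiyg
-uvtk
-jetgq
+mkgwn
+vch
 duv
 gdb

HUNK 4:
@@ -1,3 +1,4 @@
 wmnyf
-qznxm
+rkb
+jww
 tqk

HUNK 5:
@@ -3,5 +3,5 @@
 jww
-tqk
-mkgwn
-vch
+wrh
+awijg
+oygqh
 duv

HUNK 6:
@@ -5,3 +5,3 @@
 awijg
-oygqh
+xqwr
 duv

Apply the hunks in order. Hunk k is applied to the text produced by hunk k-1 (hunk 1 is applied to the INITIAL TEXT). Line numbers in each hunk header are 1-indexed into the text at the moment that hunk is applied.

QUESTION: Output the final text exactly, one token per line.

Hunk 1: at line 2 remove [arf] add [fkx,zetpn,abzj] -> 8 lines: wmnyf qznxm tqk fkx zetpn abzj duv gdb
Hunk 2: at line 2 remove [fkx,zetpn,abzj] add [mmiyg,uvtk,jetgq] -> 8 lines: wmnyf qznxm tqk mmiyg uvtk jetgq duv gdb
Hunk 3: at line 2 remove [mmiyg,uvtk,jetgq] add [mkgwn,vch] -> 7 lines: wmnyf qznxm tqk mkgwn vch duv gdb
Hunk 4: at line 1 remove [qznxm] add [rkb,jww] -> 8 lines: wmnyf rkb jww tqk mkgwn vch duv gdb
Hunk 5: at line 3 remove [tqk,mkgwn,vch] add [wrh,awijg,oygqh] -> 8 lines: wmnyf rkb jww wrh awijg oygqh duv gdb
Hunk 6: at line 5 remove [oygqh] add [xqwr] -> 8 lines: wmnyf rkb jww wrh awijg xqwr duv gdb

Answer: wmnyf
rkb
jww
wrh
awijg
xqwr
duv
gdb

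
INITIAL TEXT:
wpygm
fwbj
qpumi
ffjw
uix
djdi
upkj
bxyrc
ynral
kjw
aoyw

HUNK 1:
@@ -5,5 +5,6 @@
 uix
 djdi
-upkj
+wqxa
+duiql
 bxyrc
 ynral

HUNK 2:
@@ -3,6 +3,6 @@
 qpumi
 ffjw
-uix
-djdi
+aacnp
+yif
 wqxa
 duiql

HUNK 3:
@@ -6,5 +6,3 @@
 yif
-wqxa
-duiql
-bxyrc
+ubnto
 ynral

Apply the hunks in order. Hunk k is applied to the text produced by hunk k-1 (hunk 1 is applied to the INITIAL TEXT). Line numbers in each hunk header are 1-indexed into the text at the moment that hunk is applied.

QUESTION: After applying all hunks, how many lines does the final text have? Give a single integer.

Answer: 10

Derivation:
Hunk 1: at line 5 remove [upkj] add [wqxa,duiql] -> 12 lines: wpygm fwbj qpumi ffjw uix djdi wqxa duiql bxyrc ynral kjw aoyw
Hunk 2: at line 3 remove [uix,djdi] add [aacnp,yif] -> 12 lines: wpygm fwbj qpumi ffjw aacnp yif wqxa duiql bxyrc ynral kjw aoyw
Hunk 3: at line 6 remove [wqxa,duiql,bxyrc] add [ubnto] -> 10 lines: wpygm fwbj qpumi ffjw aacnp yif ubnto ynral kjw aoyw
Final line count: 10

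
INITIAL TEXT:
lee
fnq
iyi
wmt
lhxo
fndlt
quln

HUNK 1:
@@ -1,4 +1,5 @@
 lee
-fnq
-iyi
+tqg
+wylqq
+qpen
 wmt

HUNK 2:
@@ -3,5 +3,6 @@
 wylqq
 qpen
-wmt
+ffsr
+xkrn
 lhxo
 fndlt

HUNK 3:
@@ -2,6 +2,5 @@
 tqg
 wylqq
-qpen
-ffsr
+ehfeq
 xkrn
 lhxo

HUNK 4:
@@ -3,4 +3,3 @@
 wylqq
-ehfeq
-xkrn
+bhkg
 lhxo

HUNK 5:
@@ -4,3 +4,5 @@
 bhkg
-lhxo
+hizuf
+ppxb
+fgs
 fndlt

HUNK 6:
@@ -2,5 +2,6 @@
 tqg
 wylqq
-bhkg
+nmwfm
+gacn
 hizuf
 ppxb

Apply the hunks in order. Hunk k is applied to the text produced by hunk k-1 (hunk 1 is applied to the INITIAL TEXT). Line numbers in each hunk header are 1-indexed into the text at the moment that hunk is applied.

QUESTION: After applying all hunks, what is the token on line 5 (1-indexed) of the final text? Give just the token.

Hunk 1: at line 1 remove [fnq,iyi] add [tqg,wylqq,qpen] -> 8 lines: lee tqg wylqq qpen wmt lhxo fndlt quln
Hunk 2: at line 3 remove [wmt] add [ffsr,xkrn] -> 9 lines: lee tqg wylqq qpen ffsr xkrn lhxo fndlt quln
Hunk 3: at line 2 remove [qpen,ffsr] add [ehfeq] -> 8 lines: lee tqg wylqq ehfeq xkrn lhxo fndlt quln
Hunk 4: at line 3 remove [ehfeq,xkrn] add [bhkg] -> 7 lines: lee tqg wylqq bhkg lhxo fndlt quln
Hunk 5: at line 4 remove [lhxo] add [hizuf,ppxb,fgs] -> 9 lines: lee tqg wylqq bhkg hizuf ppxb fgs fndlt quln
Hunk 6: at line 2 remove [bhkg] add [nmwfm,gacn] -> 10 lines: lee tqg wylqq nmwfm gacn hizuf ppxb fgs fndlt quln
Final line 5: gacn

Answer: gacn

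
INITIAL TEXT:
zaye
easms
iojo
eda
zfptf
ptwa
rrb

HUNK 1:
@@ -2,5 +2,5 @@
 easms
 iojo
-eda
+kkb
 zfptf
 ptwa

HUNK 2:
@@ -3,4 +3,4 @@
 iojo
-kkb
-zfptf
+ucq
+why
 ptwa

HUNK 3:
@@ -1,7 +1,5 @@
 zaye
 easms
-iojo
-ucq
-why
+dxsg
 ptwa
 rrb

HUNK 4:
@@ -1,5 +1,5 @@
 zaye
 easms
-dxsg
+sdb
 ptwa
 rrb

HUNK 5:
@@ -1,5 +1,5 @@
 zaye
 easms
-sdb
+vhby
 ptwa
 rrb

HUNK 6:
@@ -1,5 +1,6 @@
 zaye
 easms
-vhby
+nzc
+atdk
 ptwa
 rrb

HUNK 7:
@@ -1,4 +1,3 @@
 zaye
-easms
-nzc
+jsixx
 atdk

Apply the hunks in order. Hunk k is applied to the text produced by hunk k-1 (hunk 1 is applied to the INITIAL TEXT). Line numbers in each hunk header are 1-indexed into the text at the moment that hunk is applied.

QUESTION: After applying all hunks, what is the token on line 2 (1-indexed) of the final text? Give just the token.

Answer: jsixx

Derivation:
Hunk 1: at line 2 remove [eda] add [kkb] -> 7 lines: zaye easms iojo kkb zfptf ptwa rrb
Hunk 2: at line 3 remove [kkb,zfptf] add [ucq,why] -> 7 lines: zaye easms iojo ucq why ptwa rrb
Hunk 3: at line 1 remove [iojo,ucq,why] add [dxsg] -> 5 lines: zaye easms dxsg ptwa rrb
Hunk 4: at line 1 remove [dxsg] add [sdb] -> 5 lines: zaye easms sdb ptwa rrb
Hunk 5: at line 1 remove [sdb] add [vhby] -> 5 lines: zaye easms vhby ptwa rrb
Hunk 6: at line 1 remove [vhby] add [nzc,atdk] -> 6 lines: zaye easms nzc atdk ptwa rrb
Hunk 7: at line 1 remove [easms,nzc] add [jsixx] -> 5 lines: zaye jsixx atdk ptwa rrb
Final line 2: jsixx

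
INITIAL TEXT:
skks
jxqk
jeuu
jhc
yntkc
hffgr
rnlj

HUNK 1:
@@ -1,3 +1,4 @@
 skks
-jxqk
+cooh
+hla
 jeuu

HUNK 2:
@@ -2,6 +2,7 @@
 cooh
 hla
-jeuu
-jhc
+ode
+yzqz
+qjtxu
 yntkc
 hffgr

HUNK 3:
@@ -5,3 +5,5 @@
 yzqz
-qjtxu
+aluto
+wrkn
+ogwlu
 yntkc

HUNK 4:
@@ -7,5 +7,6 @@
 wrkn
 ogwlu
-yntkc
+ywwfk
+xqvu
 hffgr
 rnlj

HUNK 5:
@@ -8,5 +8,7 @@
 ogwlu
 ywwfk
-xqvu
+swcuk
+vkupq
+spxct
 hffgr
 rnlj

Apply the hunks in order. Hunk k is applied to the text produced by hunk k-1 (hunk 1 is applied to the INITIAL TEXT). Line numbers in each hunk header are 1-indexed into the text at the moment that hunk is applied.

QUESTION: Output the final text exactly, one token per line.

Answer: skks
cooh
hla
ode
yzqz
aluto
wrkn
ogwlu
ywwfk
swcuk
vkupq
spxct
hffgr
rnlj

Derivation:
Hunk 1: at line 1 remove [jxqk] add [cooh,hla] -> 8 lines: skks cooh hla jeuu jhc yntkc hffgr rnlj
Hunk 2: at line 2 remove [jeuu,jhc] add [ode,yzqz,qjtxu] -> 9 lines: skks cooh hla ode yzqz qjtxu yntkc hffgr rnlj
Hunk 3: at line 5 remove [qjtxu] add [aluto,wrkn,ogwlu] -> 11 lines: skks cooh hla ode yzqz aluto wrkn ogwlu yntkc hffgr rnlj
Hunk 4: at line 7 remove [yntkc] add [ywwfk,xqvu] -> 12 lines: skks cooh hla ode yzqz aluto wrkn ogwlu ywwfk xqvu hffgr rnlj
Hunk 5: at line 8 remove [xqvu] add [swcuk,vkupq,spxct] -> 14 lines: skks cooh hla ode yzqz aluto wrkn ogwlu ywwfk swcuk vkupq spxct hffgr rnlj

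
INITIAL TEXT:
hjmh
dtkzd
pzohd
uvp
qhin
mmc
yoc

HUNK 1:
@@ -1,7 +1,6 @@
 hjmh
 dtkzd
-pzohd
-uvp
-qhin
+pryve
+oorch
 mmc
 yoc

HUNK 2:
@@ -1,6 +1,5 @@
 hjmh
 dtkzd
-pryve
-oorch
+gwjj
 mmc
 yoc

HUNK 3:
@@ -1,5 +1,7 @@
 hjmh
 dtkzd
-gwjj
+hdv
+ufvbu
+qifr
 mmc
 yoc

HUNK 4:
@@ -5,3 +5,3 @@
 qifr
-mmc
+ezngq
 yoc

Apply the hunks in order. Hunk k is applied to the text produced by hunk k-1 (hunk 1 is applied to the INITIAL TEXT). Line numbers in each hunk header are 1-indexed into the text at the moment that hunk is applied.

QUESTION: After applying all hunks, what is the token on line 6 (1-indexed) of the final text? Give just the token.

Hunk 1: at line 1 remove [pzohd,uvp,qhin] add [pryve,oorch] -> 6 lines: hjmh dtkzd pryve oorch mmc yoc
Hunk 2: at line 1 remove [pryve,oorch] add [gwjj] -> 5 lines: hjmh dtkzd gwjj mmc yoc
Hunk 3: at line 1 remove [gwjj] add [hdv,ufvbu,qifr] -> 7 lines: hjmh dtkzd hdv ufvbu qifr mmc yoc
Hunk 4: at line 5 remove [mmc] add [ezngq] -> 7 lines: hjmh dtkzd hdv ufvbu qifr ezngq yoc
Final line 6: ezngq

Answer: ezngq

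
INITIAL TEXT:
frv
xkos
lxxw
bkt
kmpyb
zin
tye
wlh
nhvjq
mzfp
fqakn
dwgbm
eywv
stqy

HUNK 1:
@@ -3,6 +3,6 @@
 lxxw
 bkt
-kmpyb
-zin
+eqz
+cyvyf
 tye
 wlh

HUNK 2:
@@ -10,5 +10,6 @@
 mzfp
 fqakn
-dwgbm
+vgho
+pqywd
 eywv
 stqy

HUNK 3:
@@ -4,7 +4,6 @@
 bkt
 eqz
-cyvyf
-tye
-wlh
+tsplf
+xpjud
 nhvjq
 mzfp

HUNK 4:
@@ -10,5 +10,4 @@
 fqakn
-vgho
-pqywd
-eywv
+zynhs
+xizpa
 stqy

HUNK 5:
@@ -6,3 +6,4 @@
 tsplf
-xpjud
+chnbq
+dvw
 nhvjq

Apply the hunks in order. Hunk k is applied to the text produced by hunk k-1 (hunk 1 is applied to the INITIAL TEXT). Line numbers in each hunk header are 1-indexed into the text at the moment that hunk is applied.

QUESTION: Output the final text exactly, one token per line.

Hunk 1: at line 3 remove [kmpyb,zin] add [eqz,cyvyf] -> 14 lines: frv xkos lxxw bkt eqz cyvyf tye wlh nhvjq mzfp fqakn dwgbm eywv stqy
Hunk 2: at line 10 remove [dwgbm] add [vgho,pqywd] -> 15 lines: frv xkos lxxw bkt eqz cyvyf tye wlh nhvjq mzfp fqakn vgho pqywd eywv stqy
Hunk 3: at line 4 remove [cyvyf,tye,wlh] add [tsplf,xpjud] -> 14 lines: frv xkos lxxw bkt eqz tsplf xpjud nhvjq mzfp fqakn vgho pqywd eywv stqy
Hunk 4: at line 10 remove [vgho,pqywd,eywv] add [zynhs,xizpa] -> 13 lines: frv xkos lxxw bkt eqz tsplf xpjud nhvjq mzfp fqakn zynhs xizpa stqy
Hunk 5: at line 6 remove [xpjud] add [chnbq,dvw] -> 14 lines: frv xkos lxxw bkt eqz tsplf chnbq dvw nhvjq mzfp fqakn zynhs xizpa stqy

Answer: frv
xkos
lxxw
bkt
eqz
tsplf
chnbq
dvw
nhvjq
mzfp
fqakn
zynhs
xizpa
stqy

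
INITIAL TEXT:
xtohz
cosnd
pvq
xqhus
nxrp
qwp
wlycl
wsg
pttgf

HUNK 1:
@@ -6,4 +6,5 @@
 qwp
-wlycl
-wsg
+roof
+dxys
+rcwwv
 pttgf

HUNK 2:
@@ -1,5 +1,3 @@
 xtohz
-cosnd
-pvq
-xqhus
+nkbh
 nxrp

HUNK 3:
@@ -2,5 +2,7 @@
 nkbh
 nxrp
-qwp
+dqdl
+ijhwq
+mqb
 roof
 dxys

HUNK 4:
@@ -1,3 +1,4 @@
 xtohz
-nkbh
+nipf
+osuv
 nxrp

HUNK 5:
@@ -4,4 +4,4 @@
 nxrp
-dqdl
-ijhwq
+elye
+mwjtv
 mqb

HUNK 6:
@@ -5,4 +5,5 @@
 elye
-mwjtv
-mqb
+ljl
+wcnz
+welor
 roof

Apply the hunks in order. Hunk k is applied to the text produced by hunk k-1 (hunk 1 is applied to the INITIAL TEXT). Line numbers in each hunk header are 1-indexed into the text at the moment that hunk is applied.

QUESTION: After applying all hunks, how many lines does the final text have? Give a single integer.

Hunk 1: at line 6 remove [wlycl,wsg] add [roof,dxys,rcwwv] -> 10 lines: xtohz cosnd pvq xqhus nxrp qwp roof dxys rcwwv pttgf
Hunk 2: at line 1 remove [cosnd,pvq,xqhus] add [nkbh] -> 8 lines: xtohz nkbh nxrp qwp roof dxys rcwwv pttgf
Hunk 3: at line 2 remove [qwp] add [dqdl,ijhwq,mqb] -> 10 lines: xtohz nkbh nxrp dqdl ijhwq mqb roof dxys rcwwv pttgf
Hunk 4: at line 1 remove [nkbh] add [nipf,osuv] -> 11 lines: xtohz nipf osuv nxrp dqdl ijhwq mqb roof dxys rcwwv pttgf
Hunk 5: at line 4 remove [dqdl,ijhwq] add [elye,mwjtv] -> 11 lines: xtohz nipf osuv nxrp elye mwjtv mqb roof dxys rcwwv pttgf
Hunk 6: at line 5 remove [mwjtv,mqb] add [ljl,wcnz,welor] -> 12 lines: xtohz nipf osuv nxrp elye ljl wcnz welor roof dxys rcwwv pttgf
Final line count: 12

Answer: 12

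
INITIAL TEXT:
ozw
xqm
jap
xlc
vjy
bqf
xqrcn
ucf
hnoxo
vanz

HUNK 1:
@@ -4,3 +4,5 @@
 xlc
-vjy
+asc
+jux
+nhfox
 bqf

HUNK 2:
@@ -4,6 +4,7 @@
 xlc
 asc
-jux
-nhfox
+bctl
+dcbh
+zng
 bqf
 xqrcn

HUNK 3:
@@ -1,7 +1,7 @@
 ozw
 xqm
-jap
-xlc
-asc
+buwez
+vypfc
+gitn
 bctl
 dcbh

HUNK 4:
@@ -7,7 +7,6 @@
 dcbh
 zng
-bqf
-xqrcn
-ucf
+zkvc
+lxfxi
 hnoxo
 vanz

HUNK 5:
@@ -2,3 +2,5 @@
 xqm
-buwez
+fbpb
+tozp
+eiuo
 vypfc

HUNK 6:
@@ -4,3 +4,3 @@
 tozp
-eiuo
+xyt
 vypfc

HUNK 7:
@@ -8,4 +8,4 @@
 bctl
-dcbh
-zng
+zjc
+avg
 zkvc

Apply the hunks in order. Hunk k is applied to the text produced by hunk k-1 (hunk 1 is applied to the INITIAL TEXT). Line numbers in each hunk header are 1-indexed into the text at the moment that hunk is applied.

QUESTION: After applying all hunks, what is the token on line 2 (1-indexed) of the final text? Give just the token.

Hunk 1: at line 4 remove [vjy] add [asc,jux,nhfox] -> 12 lines: ozw xqm jap xlc asc jux nhfox bqf xqrcn ucf hnoxo vanz
Hunk 2: at line 4 remove [jux,nhfox] add [bctl,dcbh,zng] -> 13 lines: ozw xqm jap xlc asc bctl dcbh zng bqf xqrcn ucf hnoxo vanz
Hunk 3: at line 1 remove [jap,xlc,asc] add [buwez,vypfc,gitn] -> 13 lines: ozw xqm buwez vypfc gitn bctl dcbh zng bqf xqrcn ucf hnoxo vanz
Hunk 4: at line 7 remove [bqf,xqrcn,ucf] add [zkvc,lxfxi] -> 12 lines: ozw xqm buwez vypfc gitn bctl dcbh zng zkvc lxfxi hnoxo vanz
Hunk 5: at line 2 remove [buwez] add [fbpb,tozp,eiuo] -> 14 lines: ozw xqm fbpb tozp eiuo vypfc gitn bctl dcbh zng zkvc lxfxi hnoxo vanz
Hunk 6: at line 4 remove [eiuo] add [xyt] -> 14 lines: ozw xqm fbpb tozp xyt vypfc gitn bctl dcbh zng zkvc lxfxi hnoxo vanz
Hunk 7: at line 8 remove [dcbh,zng] add [zjc,avg] -> 14 lines: ozw xqm fbpb tozp xyt vypfc gitn bctl zjc avg zkvc lxfxi hnoxo vanz
Final line 2: xqm

Answer: xqm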